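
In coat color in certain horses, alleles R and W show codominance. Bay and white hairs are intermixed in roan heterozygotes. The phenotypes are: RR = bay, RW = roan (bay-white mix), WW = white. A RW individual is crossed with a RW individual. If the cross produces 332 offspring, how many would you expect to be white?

Punnett square for RW × RW:
Offspring genotypes: 1 RR, 2 RW, 1 WW
Phenotype counts: 1 bay, 2 roan (bay-white mix), 1 white
white: 1 out of 4 → fraction 1/4
Expected count = 1/4 × 332 = 83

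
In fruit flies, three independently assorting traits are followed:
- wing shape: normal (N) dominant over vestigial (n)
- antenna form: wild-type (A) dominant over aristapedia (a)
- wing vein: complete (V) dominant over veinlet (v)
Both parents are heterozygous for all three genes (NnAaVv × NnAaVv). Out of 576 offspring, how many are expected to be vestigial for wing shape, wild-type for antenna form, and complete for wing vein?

Trihybrid cross: NnAaVv × NnAaVv
Each trait segregates independently with a 3:1 phenotypic ratio, so each gene contributes 3/4 (dominant) or 1/4 (recessive).
Target: vestigial (wing shape), wild-type (antenna form), complete (wing vein)
Probability = product of independent per-trait probabilities
= 1/4 × 3/4 × 3/4 = 9/64
Expected count = 9/64 × 576 = 81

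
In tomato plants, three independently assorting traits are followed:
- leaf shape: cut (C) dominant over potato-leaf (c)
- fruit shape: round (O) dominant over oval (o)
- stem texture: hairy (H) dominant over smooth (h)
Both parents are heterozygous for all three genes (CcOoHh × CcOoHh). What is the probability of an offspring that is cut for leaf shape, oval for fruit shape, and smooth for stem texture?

Trihybrid cross: CcOoHh × CcOoHh
Each trait segregates independently with a 3:1 phenotypic ratio, so each gene contributes 3/4 (dominant) or 1/4 (recessive).
Target: cut (leaf shape), oval (fruit shape), smooth (stem texture)
Probability = product of independent per-trait probabilities
= 3/4 × 1/4 × 1/4 = 3/64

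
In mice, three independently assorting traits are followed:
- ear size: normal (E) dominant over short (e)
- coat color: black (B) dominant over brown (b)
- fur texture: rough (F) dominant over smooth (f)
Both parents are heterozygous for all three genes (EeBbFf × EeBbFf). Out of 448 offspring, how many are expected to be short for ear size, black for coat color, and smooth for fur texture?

Trihybrid cross: EeBbFf × EeBbFf
Each trait segregates independently with a 3:1 phenotypic ratio, so each gene contributes 3/4 (dominant) or 1/4 (recessive).
Target: short (ear size), black (coat color), smooth (fur texture)
Probability = product of independent per-trait probabilities
= 1/4 × 3/4 × 1/4 = 3/64
Expected count = 3/64 × 448 = 21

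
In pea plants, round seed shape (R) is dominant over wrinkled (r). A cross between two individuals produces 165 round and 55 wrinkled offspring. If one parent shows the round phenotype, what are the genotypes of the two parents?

Observed offspring: 165 round, 55 wrinkled
The observed ratio simplifies to 3:1. Wrinkled (rr) offspring appear, so each parent must contribute one r allele. The parent stated to show round carries R, so it is Rr. The other parent is then either Rr or rr: Rr × rr would give a 1:1 split, whereas Rr × Rr gives 3:1 — matching the data. So both parents are heterozygous (Rr × Rr).
Parent genotypes: Rr × Rr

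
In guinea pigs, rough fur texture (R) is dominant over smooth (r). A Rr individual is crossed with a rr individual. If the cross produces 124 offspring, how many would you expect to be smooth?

Punnett square for Rr × rr:
Offspring genotypes: 2 Rr, 2 rr
rough: 2, smooth: 2
smooth: 2 out of 4 → fraction 1/2
Expected count = 1/2 × 124 = 62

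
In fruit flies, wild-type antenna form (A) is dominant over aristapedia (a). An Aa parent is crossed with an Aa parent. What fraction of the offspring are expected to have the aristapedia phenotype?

Punnett square for Aa × Aa:
Offspring genotypes: 1 AA, 2 Aa, 1 aa
Total offspring: 4
Count with target: 1
Probability: 1/4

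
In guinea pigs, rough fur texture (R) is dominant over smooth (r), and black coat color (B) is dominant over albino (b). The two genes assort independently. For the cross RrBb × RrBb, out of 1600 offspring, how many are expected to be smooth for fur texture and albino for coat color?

Dihybrid cross RrBb × RrBb — consider each gene separately:
fur texture: Rr × Rr → 1 RR, 2 Rr, 1 rr → 3 R_ : 1 rr (out of 4)
coat color: Bb × Bb → 1 BB, 2 Bb, 1 bb → 3 B_ : 1 bb (out of 4)
Looking for: smooth (rr) and albino (bb)
P(smooth) = 1/4, P(albino) = 1/4
P(both) = 1/4 × 1/4 = 1/16
Expected count = 1/16 × 1600 = 100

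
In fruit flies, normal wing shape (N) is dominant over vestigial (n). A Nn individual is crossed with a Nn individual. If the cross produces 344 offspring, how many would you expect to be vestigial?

Punnett square for Nn × Nn:
Offspring genotypes: 1 NN, 2 Nn, 1 nn
normal: 3, vestigial: 1
vestigial: 1 out of 4 → fraction 1/4
Expected count = 1/4 × 344 = 86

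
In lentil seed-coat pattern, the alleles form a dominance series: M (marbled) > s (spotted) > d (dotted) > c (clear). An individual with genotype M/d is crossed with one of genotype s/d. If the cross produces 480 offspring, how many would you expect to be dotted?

Cross: M/d × s/d
Allele dominance: M > s > d > c
Offspring genotypes: 1 M/s, 1 M/d, 1 s/d, 1 d/d
Phenotype counts: 2 marbled, 1 spotted, 1 dotted
dotted: 1 out of 4 → fraction 1/4
Expected count = 1/4 × 480 = 120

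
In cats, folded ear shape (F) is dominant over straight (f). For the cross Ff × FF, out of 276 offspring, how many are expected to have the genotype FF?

Punnett square for Ff × FF:
Offspring genotypes: 2 FF, 2 Ff
Total offspring: 4
Count with target: 2
Probability: 2/4 = 1/2
Expected count = 1/2 × 276 = 138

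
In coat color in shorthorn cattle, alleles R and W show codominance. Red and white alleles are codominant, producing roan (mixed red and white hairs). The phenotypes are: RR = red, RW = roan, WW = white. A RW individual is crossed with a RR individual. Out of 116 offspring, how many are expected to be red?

Punnett square for RW × RR:
Offspring genotypes: 2 RR, 2 RW
Phenotype counts: 2 red, 2 roan
red: 2 out of 4 → fraction 1/2
Expected count = 1/2 × 116 = 58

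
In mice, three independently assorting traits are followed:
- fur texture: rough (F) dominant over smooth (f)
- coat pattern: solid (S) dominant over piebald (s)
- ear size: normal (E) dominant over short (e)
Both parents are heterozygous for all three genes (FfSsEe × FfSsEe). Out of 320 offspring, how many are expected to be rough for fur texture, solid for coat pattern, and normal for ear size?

Trihybrid cross: FfSsEe × FfSsEe
Each trait segregates independently with a 3:1 phenotypic ratio, so each gene contributes 3/4 (dominant) or 1/4 (recessive).
Target: rough (fur texture), solid (coat pattern), normal (ear size)
Probability = product of independent per-trait probabilities
= 3/4 × 3/4 × 3/4 = 27/64
Expected count = 27/64 × 320 = 135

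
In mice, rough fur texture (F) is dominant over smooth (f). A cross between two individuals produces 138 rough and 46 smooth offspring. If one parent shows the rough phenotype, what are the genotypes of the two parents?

Observed offspring: 138 rough, 46 smooth
The observed ratio simplifies to 3:1. Smooth (ff) offspring appear, so each parent must contribute one f allele. The parent stated to show rough carries F, so it is Ff. The other parent is then either Ff or ff: Ff × ff would give a 1:1 split, whereas Ff × Ff gives 3:1 — matching the data. So both parents are heterozygous (Ff × Ff).
Parent genotypes: Ff × Ff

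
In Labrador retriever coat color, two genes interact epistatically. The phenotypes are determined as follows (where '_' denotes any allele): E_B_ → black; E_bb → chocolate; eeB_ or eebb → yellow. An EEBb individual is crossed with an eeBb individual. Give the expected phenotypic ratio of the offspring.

Cross: EEBb × eeBb — consider each gene separately:
E gene: EE × ee → 4 Ee → 4 E_ (out of 4)
B gene: Bb × Bb → 1 BB, 2 Bb, 1 bb → 3 B_ : 1 bb (out of 4)
Genotype classes (out of 4 × 4 = 16): E_B_ = 4×3 = 12; E_bb = 4×1 = 4
Apply the phenotype rules: E_B_ (12) → black; E_bb (4) → chocolate
Phenotype counts (out of 16): 12 black, 4 chocolate
Ratio: 3 black : 1 chocolate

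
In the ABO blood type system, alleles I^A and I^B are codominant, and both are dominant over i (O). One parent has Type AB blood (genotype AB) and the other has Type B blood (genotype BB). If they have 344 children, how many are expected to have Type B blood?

Cross: AB × BB
Possible offspring genotypes: 2 AB, 2 BB
Blood type counts: 2 Type AB, 2 Type B
Probability of Type B: 2/4 = 1/2
Expected count = 1/2 × 344 = 172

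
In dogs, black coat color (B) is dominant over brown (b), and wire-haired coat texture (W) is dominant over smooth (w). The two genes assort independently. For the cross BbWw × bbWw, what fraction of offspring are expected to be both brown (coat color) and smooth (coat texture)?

Dihybrid cross BbWw × bbWw — consider each gene separately:
coat color: Bb × bb → 2 Bb, 2 bb → 2 B_ : 2 bb (out of 4)
coat texture: Ww × Ww → 1 WW, 2 Ww, 1 ww → 3 W_ : 1 ww (out of 4)
Looking for: brown (bb) and smooth (ww)
P(brown) = 2/4, P(smooth) = 1/4
P(both) = 2/4 × 1/4 = 2/16 = 1/8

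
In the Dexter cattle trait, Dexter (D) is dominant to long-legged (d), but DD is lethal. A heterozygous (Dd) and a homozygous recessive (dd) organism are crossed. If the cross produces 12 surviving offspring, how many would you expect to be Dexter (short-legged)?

Cross: Dd × dd
Punnett square offspring (before lethality): 2 Dd, 2 dd
No DD offspring are produced in this cross.
Dexter (short-legged): 2 out of 4 → fraction 1/2
Expected count = 1/2 × 12 = 6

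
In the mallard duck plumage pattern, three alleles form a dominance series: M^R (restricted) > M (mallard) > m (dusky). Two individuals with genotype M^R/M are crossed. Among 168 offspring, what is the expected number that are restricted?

Cross: M^R/M × M^R/M
Allele dominance: M^R > M > m
Offspring genotypes: 1 M^R/M^R, 2 M^R/M, 1 M/M
Phenotype counts: 3 restricted, 1 mallard
restricted: 3 out of 4 → fraction 3/4
Expected count = 3/4 × 168 = 126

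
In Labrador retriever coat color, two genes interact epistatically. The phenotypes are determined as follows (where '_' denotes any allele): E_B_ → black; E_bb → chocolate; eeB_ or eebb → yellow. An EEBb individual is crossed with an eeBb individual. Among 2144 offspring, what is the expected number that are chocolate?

Cross: EEBb × eeBb — consider each gene separately:
E gene: EE × ee → 4 Ee → 4 E_ (out of 4)
B gene: Bb × Bb → 1 BB, 2 Bb, 1 bb → 3 B_ : 1 bb (out of 4)
Genotype classes (out of 4 × 4 = 16): E_B_ = 4×3 = 12; E_bb = 4×1 = 4
Apply the phenotype rules: E_B_ (12) → black; E_bb (4) → chocolate
Phenotype counts (out of 16): 12 black, 4 chocolate
chocolate: 4 out of 16 → fraction 1/4
Expected count = 1/4 × 2144 = 536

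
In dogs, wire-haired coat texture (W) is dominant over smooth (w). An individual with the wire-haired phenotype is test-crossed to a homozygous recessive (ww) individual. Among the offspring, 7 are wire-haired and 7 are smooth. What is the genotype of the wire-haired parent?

Test cross: ? × ww
Offspring: 7 wire-haired, 7 smooth — approximately 1:1.
A 1:1 ratio in a test cross indicates the unknown parent is heterozygous (Ww).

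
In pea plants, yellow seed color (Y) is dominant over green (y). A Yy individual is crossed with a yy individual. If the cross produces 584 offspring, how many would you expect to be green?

Punnett square for Yy × yy:
Offspring genotypes: 2 Yy, 2 yy
yellow: 2, green: 2
green: 2 out of 4 → fraction 1/2
Expected count = 1/2 × 584 = 292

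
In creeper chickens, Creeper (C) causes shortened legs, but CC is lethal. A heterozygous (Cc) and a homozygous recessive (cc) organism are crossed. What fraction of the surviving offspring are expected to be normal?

Cross: Cc × cc
Punnett square offspring (before lethality): 2 Cc, 2 cc
No CC offspring are produced in this cross.
normal: 2 out of 4
Probability: 2/4 = 1/2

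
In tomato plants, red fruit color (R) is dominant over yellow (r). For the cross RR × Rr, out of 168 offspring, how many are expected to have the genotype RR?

Punnett square for RR × Rr:
Offspring genotypes: 2 RR, 2 Rr
Total offspring: 4
Count with target: 2
Probability: 2/4 = 1/2
Expected count = 1/2 × 168 = 84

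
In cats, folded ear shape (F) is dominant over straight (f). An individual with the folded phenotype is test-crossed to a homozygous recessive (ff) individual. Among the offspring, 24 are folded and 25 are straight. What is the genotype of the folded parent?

Test cross: ? × ff
Offspring: 24 folded, 25 straight — approximately 1:1.
A 1:1 ratio in a test cross indicates the unknown parent is heterozygous (Ff).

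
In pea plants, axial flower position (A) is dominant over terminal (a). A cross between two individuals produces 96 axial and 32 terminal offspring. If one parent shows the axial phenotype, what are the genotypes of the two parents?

Observed offspring: 96 axial, 32 terminal
The observed ratio simplifies to 3:1. Terminal (aa) offspring appear, so each parent must contribute one a allele. The parent stated to show axial carries A, so it is Aa. The other parent is then either Aa or aa: Aa × aa would give a 1:1 split, whereas Aa × Aa gives 3:1 — matching the data. So both parents are heterozygous (Aa × Aa).
Parent genotypes: Aa × Aa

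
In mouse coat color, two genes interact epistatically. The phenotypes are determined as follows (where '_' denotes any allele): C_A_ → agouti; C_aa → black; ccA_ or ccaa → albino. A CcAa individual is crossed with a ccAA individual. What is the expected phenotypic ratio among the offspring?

Cross: CcAa × ccAA — consider each gene separately:
C gene: Cc × cc → 2 Cc, 2 cc → 2 C_ : 2 cc (out of 4)
A gene: Aa × AA → 2 AA, 2 Aa → 4 A_ (out of 4)
Genotype classes (out of 4 × 4 = 16): C_A_ = 2×4 = 8; ccA_ = 2×4 = 8
Apply the phenotype rules: C_A_ (8) → agouti; ccA_ (8) → albino
Phenotype counts (out of 16): 8 agouti, 8 albino
Ratio: 1 agouti : 1 albino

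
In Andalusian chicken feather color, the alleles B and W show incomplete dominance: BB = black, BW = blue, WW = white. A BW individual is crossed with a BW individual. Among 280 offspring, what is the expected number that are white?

Punnett square for BW × BW:
Offspring genotypes: 1 BB, 2 BW, 1 WW
Phenotype counts: 1 black, 2 blue, 1 white
white: 1 out of 4 → fraction 1/4
Expected count = 1/4 × 280 = 70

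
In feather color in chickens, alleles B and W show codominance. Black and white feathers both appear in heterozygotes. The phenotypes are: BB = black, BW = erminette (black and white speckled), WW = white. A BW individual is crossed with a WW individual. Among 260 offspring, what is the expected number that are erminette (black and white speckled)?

Punnett square for BW × WW:
Offspring genotypes: 2 BW, 2 WW
Phenotype counts: 2 erminette (black and white speckled), 2 white
erminette (black and white speckled): 2 out of 4 → fraction 1/2
Expected count = 1/2 × 260 = 130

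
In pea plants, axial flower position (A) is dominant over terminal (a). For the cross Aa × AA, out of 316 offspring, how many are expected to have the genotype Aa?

Punnett square for Aa × AA:
Offspring genotypes: 2 AA, 2 Aa
Total offspring: 4
Count with target: 2
Probability: 2/4 = 1/2
Expected count = 1/2 × 316 = 158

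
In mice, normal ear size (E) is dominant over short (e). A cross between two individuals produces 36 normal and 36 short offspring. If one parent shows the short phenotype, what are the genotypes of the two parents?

Observed offspring: 36 normal, 36 short
The observed ratio simplifies to 1:1. One parent shows short, so its genotype must be ee. A 1:1 offspring split requires the other parent to be heterozygous (Ee).
Parent genotypes: ee × Ee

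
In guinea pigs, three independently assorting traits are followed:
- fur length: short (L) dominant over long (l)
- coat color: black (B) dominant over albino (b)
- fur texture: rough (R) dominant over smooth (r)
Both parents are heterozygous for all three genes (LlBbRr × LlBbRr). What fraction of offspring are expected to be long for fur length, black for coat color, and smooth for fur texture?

Trihybrid cross: LlBbRr × LlBbRr
Each trait segregates independently with a 3:1 phenotypic ratio, so each gene contributes 3/4 (dominant) or 1/4 (recessive).
Target: long (fur length), black (coat color), smooth (fur texture)
Probability = product of independent per-trait probabilities
= 1/4 × 3/4 × 1/4 = 3/64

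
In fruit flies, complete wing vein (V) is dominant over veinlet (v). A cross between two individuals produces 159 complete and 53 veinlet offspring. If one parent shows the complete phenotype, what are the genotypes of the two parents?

Observed offspring: 159 complete, 53 veinlet
The observed ratio simplifies to 3:1. Veinlet (vv) offspring appear, so each parent must contribute one v allele. The parent stated to show complete carries V, so it is Vv. The other parent is then either Vv or vv: Vv × vv would give a 1:1 split, whereas Vv × Vv gives 3:1 — matching the data. So both parents are heterozygous (Vv × Vv).
Parent genotypes: Vv × Vv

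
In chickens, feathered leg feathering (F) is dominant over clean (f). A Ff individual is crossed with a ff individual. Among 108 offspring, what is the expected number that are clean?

Punnett square for Ff × ff:
Offspring genotypes: 2 Ff, 2 ff
feathered: 2, clean: 2
clean: 2 out of 4 → fraction 1/2
Expected count = 1/2 × 108 = 54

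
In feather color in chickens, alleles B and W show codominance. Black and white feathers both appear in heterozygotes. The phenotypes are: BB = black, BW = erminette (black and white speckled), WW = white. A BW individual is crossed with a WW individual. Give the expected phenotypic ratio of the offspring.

Punnett square for BW × WW:
Offspring genotypes: 2 BW, 2 WW
Phenotype counts: 2 erminette (black and white speckled), 2 white
Ratio: 1 erminette (black and white speckled) : 1 white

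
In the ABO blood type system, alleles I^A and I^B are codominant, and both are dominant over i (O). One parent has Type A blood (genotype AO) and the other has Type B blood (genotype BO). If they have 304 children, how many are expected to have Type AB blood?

Cross: AO × BO
Possible offspring genotypes: 1 AB, 1 AO, 1 BO, 1 OO
Blood type counts: 1 Type AB, 1 Type A, 1 Type B, 1 Type O
Probability of Type AB: 1/4
Expected count = 1/4 × 304 = 76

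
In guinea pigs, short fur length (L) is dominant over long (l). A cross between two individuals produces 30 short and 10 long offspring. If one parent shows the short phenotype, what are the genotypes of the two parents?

Observed offspring: 30 short, 10 long
The observed ratio simplifies to 3:1. Long (ll) offspring appear, so each parent must contribute one l allele. The parent stated to show short carries L, so it is Ll. The other parent is then either Ll or ll: Ll × ll would give a 1:1 split, whereas Ll × Ll gives 3:1 — matching the data. So both parents are heterozygous (Ll × Ll).
Parent genotypes: Ll × Ll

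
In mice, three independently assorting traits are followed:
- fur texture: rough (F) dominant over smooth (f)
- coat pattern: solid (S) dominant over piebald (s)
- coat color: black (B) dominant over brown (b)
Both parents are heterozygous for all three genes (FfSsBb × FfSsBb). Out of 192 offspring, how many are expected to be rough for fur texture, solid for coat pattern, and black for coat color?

Trihybrid cross: FfSsBb × FfSsBb
Each trait segregates independently with a 3:1 phenotypic ratio, so each gene contributes 3/4 (dominant) or 1/4 (recessive).
Target: rough (fur texture), solid (coat pattern), black (coat color)
Probability = product of independent per-trait probabilities
= 3/4 × 3/4 × 3/4 = 27/64
Expected count = 27/64 × 192 = 81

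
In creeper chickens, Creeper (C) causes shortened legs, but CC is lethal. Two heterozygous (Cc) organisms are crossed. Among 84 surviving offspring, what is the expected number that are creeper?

Cross: Cc × Cc
Punnett square offspring (before lethality): 1 CC, 2 Cc, 1 cc
The CC genotype is lethal (embryos die); surviving offspring: 2 Cc, 1 cc
creeper: 2 out of 3 → fraction 2/3
Expected count = 2/3 × 84 = 56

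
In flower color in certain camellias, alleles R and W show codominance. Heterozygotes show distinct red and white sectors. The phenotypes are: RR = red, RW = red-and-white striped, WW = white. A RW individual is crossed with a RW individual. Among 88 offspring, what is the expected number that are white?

Punnett square for RW × RW:
Offspring genotypes: 1 RR, 2 RW, 1 WW
Phenotype counts: 1 red, 2 red-and-white striped, 1 white
white: 1 out of 4 → fraction 1/4
Expected count = 1/4 × 88 = 22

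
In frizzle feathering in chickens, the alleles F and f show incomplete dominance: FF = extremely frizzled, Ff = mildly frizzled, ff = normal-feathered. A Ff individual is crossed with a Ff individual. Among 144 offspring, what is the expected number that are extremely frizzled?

Punnett square for Ff × Ff:
Offspring genotypes: 1 FF, 2 Ff, 1 ff
Phenotype counts: 1 extremely frizzled, 2 mildly frizzled, 1 normal-feathered
extremely frizzled: 1 out of 4 → fraction 1/4
Expected count = 1/4 × 144 = 36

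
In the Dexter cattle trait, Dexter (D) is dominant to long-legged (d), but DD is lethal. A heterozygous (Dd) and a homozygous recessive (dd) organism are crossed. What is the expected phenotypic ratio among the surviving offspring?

Cross: Dd × dd
Punnett square offspring (before lethality): 2 Dd, 2 dd
No DD offspring are produced in this cross.
Ratio: 1 Dexter (short-legged) : 1 long-legged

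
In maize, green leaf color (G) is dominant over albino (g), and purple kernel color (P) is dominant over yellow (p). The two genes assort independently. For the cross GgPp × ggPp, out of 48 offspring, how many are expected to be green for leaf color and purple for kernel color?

Dihybrid cross GgPp × ggPp — consider each gene separately:
leaf color: Gg × gg → 2 Gg, 2 gg → 2 G_ : 2 gg (out of 4)
kernel color: Pp × Pp → 1 PP, 2 Pp, 1 pp → 3 P_ : 1 pp (out of 4)
Looking for: green (G_) and purple (P_)
P(green) = 2/4, P(purple) = 3/4
P(both) = 2/4 × 3/4 = 6/16 = 3/8
Expected count = 3/8 × 48 = 18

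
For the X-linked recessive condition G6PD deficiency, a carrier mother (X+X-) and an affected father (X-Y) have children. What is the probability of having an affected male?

Cross: X+X- × X-Y
Offspring: 1 X+X-, 1 X+Y, 1 X-X-, 1 X-Y
Probability of an affected male: 1/4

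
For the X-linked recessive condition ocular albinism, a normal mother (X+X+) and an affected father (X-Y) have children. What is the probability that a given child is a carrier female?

Cross: X+X+ × X-Y
Offspring: 2 X+X-, 2 X+Y
Probability of a carrier female: 2/4 = 1/2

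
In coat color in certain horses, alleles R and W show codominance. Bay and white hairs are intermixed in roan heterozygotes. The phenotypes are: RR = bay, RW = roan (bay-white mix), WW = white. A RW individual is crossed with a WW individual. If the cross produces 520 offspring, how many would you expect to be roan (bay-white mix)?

Punnett square for RW × WW:
Offspring genotypes: 2 RW, 2 WW
Phenotype counts: 2 roan (bay-white mix), 2 white
roan (bay-white mix): 2 out of 4 → fraction 1/2
Expected count = 1/2 × 520 = 260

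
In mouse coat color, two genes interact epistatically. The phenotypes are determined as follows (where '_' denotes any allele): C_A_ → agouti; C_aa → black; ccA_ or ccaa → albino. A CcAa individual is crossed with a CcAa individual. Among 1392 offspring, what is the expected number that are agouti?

Cross: CcAa × CcAa — consider each gene separately:
C gene: Cc × Cc → 1 CC, 2 Cc, 1 cc → 3 C_ : 1 cc (out of 4)
A gene: Aa × Aa → 1 AA, 2 Aa, 1 aa → 3 A_ : 1 aa (out of 4)
Genotype classes (out of 4 × 4 = 16): C_A_ = 3×3 = 9; C_aa = 3×1 = 3; ccA_ = 1×3 = 3; ccaa = 1×1 = 1
Apply the phenotype rules: C_A_ (9) → agouti; C_aa (3) → black; ccA_ (3) + ccaa (1) → albino
Phenotype counts (out of 16): 9 agouti, 3 black, 4 albino
agouti: 9 out of 16 → fraction 9/16
Expected count = 9/16 × 1392 = 783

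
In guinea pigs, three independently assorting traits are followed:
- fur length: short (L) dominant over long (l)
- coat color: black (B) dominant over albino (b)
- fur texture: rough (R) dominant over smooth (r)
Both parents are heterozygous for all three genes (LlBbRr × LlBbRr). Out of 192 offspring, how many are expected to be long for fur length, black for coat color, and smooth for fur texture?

Trihybrid cross: LlBbRr × LlBbRr
Each trait segregates independently with a 3:1 phenotypic ratio, so each gene contributes 3/4 (dominant) or 1/4 (recessive).
Target: long (fur length), black (coat color), smooth (fur texture)
Probability = product of independent per-trait probabilities
= 1/4 × 3/4 × 1/4 = 3/64
Expected count = 3/64 × 192 = 9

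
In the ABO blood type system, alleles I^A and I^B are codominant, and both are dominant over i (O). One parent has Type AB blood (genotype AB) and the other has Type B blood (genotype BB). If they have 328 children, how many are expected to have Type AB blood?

Cross: AB × BB
Possible offspring genotypes: 2 AB, 2 BB
Blood type counts: 2 Type AB, 2 Type B
Probability of Type AB: 2/4 = 1/2
Expected count = 1/2 × 328 = 164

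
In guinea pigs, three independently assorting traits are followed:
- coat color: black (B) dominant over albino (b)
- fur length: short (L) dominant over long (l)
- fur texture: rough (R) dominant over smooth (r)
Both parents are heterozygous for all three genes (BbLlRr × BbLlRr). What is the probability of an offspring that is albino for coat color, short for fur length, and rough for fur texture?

Trihybrid cross: BbLlRr × BbLlRr
Each trait segregates independently with a 3:1 phenotypic ratio, so each gene contributes 3/4 (dominant) or 1/4 (recessive).
Target: albino (coat color), short (fur length), rough (fur texture)
Probability = product of independent per-trait probabilities
= 1/4 × 3/4 × 3/4 = 9/64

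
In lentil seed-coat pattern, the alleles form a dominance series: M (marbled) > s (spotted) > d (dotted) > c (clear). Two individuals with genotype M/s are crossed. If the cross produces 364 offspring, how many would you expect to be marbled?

Cross: M/s × M/s
Allele dominance: M > s > d > c
Offspring genotypes: 1 M/M, 2 M/s, 1 s/s
Phenotype counts: 3 marbled, 1 spotted
marbled: 3 out of 4 → fraction 3/4
Expected count = 3/4 × 364 = 273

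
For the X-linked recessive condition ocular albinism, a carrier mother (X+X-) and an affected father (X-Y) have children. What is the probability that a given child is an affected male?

Cross: X+X- × X-Y
Offspring: 1 X+X-, 1 X+Y, 1 X-X-, 1 X-Y
Probability of an affected male: 1/4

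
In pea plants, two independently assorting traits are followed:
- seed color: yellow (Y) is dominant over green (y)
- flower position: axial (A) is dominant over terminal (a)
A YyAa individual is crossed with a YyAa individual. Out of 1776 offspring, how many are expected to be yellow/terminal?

Dihybrid cross YyAa × YyAa — consider each gene separately:
seed color: Yy × Yy → 1 YY, 2 Yy, 1 yy → 3 Y_ : 1 yy (out of 4)
flower position: Aa × Aa → 1 AA, 2 Aa, 1 aa → 3 A_ : 1 aa (out of 4)
Combine (counts out of 4 × 4 = 16): yellow/axial (Y_A_) = 3×3 = 9; yellow/terminal (Y_aa) = 3×1 = 3; green/axial (yyA_) = 1×3 = 3; green/terminal (yyaa) = 1×1 = 1
Phenotype counts (out of 16): 9 yellow/axial, 3 yellow/terminal, 3 green/axial, 1 green/terminal
yellow/terminal: 3 out of 16 → fraction 3/16
Expected count = 3/16 × 1776 = 333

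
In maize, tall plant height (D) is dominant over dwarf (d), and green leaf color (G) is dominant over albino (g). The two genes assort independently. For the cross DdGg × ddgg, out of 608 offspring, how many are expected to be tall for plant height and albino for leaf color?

Dihybrid cross DdGg × ddgg — consider each gene separately:
plant height: Dd × dd → 2 Dd, 2 dd → 2 D_ : 2 dd (out of 4)
leaf color: Gg × gg → 2 Gg, 2 gg → 2 G_ : 2 gg (out of 4)
Looking for: tall (D_) and albino (gg)
P(tall) = 2/4, P(albino) = 2/4
P(both) = 2/4 × 2/4 = 4/16 = 1/4
Expected count = 1/4 × 608 = 152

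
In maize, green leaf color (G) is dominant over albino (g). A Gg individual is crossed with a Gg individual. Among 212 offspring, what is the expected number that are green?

Punnett square for Gg × Gg:
Offspring genotypes: 1 GG, 2 Gg, 1 gg
green: 3, albino: 1
green: 3 out of 4 → fraction 3/4
Expected count = 3/4 × 212 = 159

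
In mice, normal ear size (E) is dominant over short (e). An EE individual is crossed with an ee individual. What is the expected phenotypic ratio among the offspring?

Punnett square for EE × ee:
Offspring genotypes: 4 Ee
normal: 4, short: 0
Ratio: all normal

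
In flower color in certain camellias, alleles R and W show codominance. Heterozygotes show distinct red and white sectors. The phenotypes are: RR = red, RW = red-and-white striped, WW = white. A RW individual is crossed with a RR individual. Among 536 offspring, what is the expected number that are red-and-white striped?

Punnett square for RW × RR:
Offspring genotypes: 2 RR, 2 RW
Phenotype counts: 2 red, 2 red-and-white striped
red-and-white striped: 2 out of 4 → fraction 1/2
Expected count = 1/2 × 536 = 268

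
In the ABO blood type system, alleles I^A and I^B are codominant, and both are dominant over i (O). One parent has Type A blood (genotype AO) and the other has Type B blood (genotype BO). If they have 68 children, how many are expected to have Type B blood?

Cross: AO × BO
Possible offspring genotypes: 1 AB, 1 AO, 1 BO, 1 OO
Blood type counts: 1 Type AB, 1 Type A, 1 Type B, 1 Type O
Probability of Type B: 1/4
Expected count = 1/4 × 68 = 17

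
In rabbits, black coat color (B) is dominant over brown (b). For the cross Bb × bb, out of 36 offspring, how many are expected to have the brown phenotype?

Punnett square for Bb × bb:
Offspring genotypes: 2 Bb, 2 bb
Total offspring: 4
Count with target: 2
Probability: 2/4 = 1/2
Expected count = 1/2 × 36 = 18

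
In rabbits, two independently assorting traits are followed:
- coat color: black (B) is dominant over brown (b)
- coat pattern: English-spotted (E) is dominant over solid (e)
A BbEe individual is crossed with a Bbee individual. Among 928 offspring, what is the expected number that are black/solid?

Dihybrid cross BbEe × Bbee — consider each gene separately:
coat color: Bb × Bb → 1 BB, 2 Bb, 1 bb → 3 B_ : 1 bb (out of 4)
coat pattern: Ee × ee → 2 Ee, 2 ee → 2 E_ : 2 ee (out of 4)
Combine (counts out of 4 × 4 = 16): black/English-spotted (B_E_) = 3×2 = 6; black/solid (B_ee) = 3×2 = 6; brown/English-spotted (bbE_) = 1×2 = 2; brown/solid (bbee) = 1×2 = 2
Phenotype counts (out of 16): 6 black/English-spotted, 6 black/solid, 2 brown/English-spotted, 2 brown/solid
black/solid: 6 out of 16 → fraction 3/8
Expected count = 3/8 × 928 = 348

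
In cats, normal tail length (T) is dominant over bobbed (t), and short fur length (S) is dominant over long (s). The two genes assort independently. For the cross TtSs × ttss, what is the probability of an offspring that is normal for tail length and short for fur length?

Dihybrid cross TtSs × ttss — consider each gene separately:
tail length: Tt × tt → 2 Tt, 2 tt → 2 T_ : 2 tt (out of 4)
fur length: Ss × ss → 2 Ss, 2 ss → 2 S_ : 2 ss (out of 4)
Looking for: normal (T_) and short (S_)
P(normal) = 2/4, P(short) = 2/4
P(both) = 2/4 × 2/4 = 4/16 = 1/4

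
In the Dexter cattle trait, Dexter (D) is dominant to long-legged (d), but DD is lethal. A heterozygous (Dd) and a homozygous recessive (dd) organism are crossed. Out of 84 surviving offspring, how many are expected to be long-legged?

Cross: Dd × dd
Punnett square offspring (before lethality): 2 Dd, 2 dd
No DD offspring are produced in this cross.
long-legged: 2 out of 4 → fraction 1/2
Expected count = 1/2 × 84 = 42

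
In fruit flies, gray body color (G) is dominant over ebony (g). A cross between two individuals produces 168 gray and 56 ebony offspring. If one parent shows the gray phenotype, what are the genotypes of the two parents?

Observed offspring: 168 gray, 56 ebony
The observed ratio simplifies to 3:1. Ebony (gg) offspring appear, so each parent must contribute one g allele. The parent stated to show gray carries G, so it is Gg. The other parent is then either Gg or gg: Gg × gg would give a 1:1 split, whereas Gg × Gg gives 3:1 — matching the data. So both parents are heterozygous (Gg × Gg).
Parent genotypes: Gg × Gg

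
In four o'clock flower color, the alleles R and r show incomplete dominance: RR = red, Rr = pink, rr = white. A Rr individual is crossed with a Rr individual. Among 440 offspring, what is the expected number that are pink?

Punnett square for Rr × Rr:
Offspring genotypes: 1 RR, 2 Rr, 1 rr
Phenotype counts: 1 red, 2 pink, 1 white
pink: 2 out of 4 → fraction 1/2
Expected count = 1/2 × 440 = 220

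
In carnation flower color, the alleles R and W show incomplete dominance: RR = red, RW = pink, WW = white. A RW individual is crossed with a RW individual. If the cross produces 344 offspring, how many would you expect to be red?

Punnett square for RW × RW:
Offspring genotypes: 1 RR, 2 RW, 1 WW
Phenotype counts: 1 red, 2 pink, 1 white
red: 1 out of 4 → fraction 1/4
Expected count = 1/4 × 344 = 86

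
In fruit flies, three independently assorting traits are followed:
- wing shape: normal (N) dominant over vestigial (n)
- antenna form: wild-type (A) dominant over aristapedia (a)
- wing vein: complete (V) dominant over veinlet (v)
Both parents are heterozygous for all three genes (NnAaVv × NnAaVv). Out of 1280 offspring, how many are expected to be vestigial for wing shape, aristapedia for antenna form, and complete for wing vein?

Trihybrid cross: NnAaVv × NnAaVv
Each trait segregates independently with a 3:1 phenotypic ratio, so each gene contributes 3/4 (dominant) or 1/4 (recessive).
Target: vestigial (wing shape), aristapedia (antenna form), complete (wing vein)
Probability = product of independent per-trait probabilities
= 1/4 × 1/4 × 3/4 = 3/64
Expected count = 3/64 × 1280 = 60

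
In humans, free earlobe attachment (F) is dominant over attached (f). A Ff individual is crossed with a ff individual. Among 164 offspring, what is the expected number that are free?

Punnett square for Ff × ff:
Offspring genotypes: 2 Ff, 2 ff
free: 2, attached: 2
free: 2 out of 4 → fraction 1/2
Expected count = 1/2 × 164 = 82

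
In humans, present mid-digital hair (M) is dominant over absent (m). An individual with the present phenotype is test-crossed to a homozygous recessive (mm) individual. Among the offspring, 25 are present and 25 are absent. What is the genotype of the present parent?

Test cross: ? × mm
Offspring: 25 present, 25 absent — approximately 1:1.
A 1:1 ratio in a test cross indicates the unknown parent is heterozygous (Mm).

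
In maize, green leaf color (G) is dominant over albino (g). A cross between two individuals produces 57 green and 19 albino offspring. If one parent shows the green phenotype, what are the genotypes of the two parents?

Observed offspring: 57 green, 19 albino
The observed ratio simplifies to 3:1. Albino (gg) offspring appear, so each parent must contribute one g allele. The parent stated to show green carries G, so it is Gg. The other parent is then either Gg or gg: Gg × gg would give a 1:1 split, whereas Gg × Gg gives 3:1 — matching the data. So both parents are heterozygous (Gg × Gg).
Parent genotypes: Gg × Gg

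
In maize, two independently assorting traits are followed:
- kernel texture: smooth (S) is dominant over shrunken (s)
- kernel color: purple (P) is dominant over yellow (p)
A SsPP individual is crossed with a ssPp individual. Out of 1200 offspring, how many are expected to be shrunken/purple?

Dihybrid cross SsPP × ssPp — consider each gene separately:
kernel texture: Ss × ss → 2 Ss, 2 ss → 2 S_ : 2 ss (out of 4)
kernel color: PP × Pp → 2 PP, 2 Pp → 4 P_ (out of 4)
Combine (counts out of 4 × 4 = 16): smooth/purple (S_P_) = 2×4 = 8; shrunken/purple (ssP_) = 2×4 = 8
Phenotype counts (out of 16): 8 smooth/purple, 8 shrunken/purple
shrunken/purple: 8 out of 16 → fraction 1/2
Expected count = 1/2 × 1200 = 600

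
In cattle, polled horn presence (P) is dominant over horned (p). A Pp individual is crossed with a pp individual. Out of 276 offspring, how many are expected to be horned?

Punnett square for Pp × pp:
Offspring genotypes: 2 Pp, 2 pp
polled: 2, horned: 2
horned: 2 out of 4 → fraction 1/2
Expected count = 1/2 × 276 = 138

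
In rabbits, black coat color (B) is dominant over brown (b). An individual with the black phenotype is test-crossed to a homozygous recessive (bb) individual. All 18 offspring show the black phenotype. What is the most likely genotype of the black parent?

Test cross: ? × bb
All offspring are black.
If the unknown parent were heterozygous (Bb), about half of 18 offspring would be brown; none are. The unknown parent is most likely homozygous dominant (BB).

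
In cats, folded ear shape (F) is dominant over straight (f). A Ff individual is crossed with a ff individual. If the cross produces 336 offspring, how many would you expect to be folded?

Punnett square for Ff × ff:
Offspring genotypes: 2 Ff, 2 ff
folded: 2, straight: 2
folded: 2 out of 4 → fraction 1/2
Expected count = 1/2 × 336 = 168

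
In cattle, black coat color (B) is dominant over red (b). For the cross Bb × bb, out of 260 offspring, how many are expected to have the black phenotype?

Punnett square for Bb × bb:
Offspring genotypes: 2 Bb, 2 bb
Total offspring: 4
Count with target: 2
Probability: 2/4 = 1/2
Expected count = 1/2 × 260 = 130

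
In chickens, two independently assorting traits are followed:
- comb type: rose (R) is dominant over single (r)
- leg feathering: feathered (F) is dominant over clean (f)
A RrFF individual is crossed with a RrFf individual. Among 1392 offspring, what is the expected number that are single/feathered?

Dihybrid cross RrFF × RrFf — consider each gene separately:
comb type: Rr × Rr → 1 RR, 2 Rr, 1 rr → 3 R_ : 1 rr (out of 4)
leg feathering: FF × Ff → 2 FF, 2 Ff → 4 F_ (out of 4)
Combine (counts out of 4 × 4 = 16): rose/feathered (R_F_) = 3×4 = 12; single/feathered (rrF_) = 1×4 = 4
Phenotype counts (out of 16): 12 rose/feathered, 4 single/feathered
single/feathered: 4 out of 16 → fraction 1/4
Expected count = 1/4 × 1392 = 348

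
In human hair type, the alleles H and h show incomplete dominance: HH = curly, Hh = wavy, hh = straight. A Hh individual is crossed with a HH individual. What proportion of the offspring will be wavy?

Punnett square for Hh × HH:
Offspring genotypes: 2 HH, 2 Hh
Phenotype counts: 2 curly, 2 wavy
wavy: 2 out of 4
Probability: 2/4 = 1/2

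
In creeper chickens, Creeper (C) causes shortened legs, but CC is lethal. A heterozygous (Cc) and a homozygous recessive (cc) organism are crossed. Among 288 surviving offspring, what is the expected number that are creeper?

Cross: Cc × cc
Punnett square offspring (before lethality): 2 Cc, 2 cc
No CC offspring are produced in this cross.
creeper: 2 out of 4 → fraction 1/2
Expected count = 1/2 × 288 = 144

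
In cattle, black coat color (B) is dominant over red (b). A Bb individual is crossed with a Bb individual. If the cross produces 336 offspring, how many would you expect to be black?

Punnett square for Bb × Bb:
Offspring genotypes: 1 BB, 2 Bb, 1 bb
black: 3, red: 1
black: 3 out of 4 → fraction 3/4
Expected count = 3/4 × 336 = 252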